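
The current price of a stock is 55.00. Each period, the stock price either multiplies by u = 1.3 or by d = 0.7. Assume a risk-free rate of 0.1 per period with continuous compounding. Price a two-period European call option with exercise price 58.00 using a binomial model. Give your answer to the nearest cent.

Risk-neutral probability p = (e^0.1 − 0.7)/(1.3 − 0.7) = 0.4052/0.6000 = 0.6753
Terminal stock prices: S_uu = 92.95, S_ud = 50.05, S_dd = 26.95
Terminal payoffs (S − K): max(34.95, 0) = 34.95, max(-7.95, 0) = 0, max(-31.05, 0) = 0
Node u (S = 71.5): V_u = e^(−0.1)·[0.6753·34.9500 + 0.3247·0.0000] = 21.3553
Node d (S = 38.5): V_d = e^(−0.1)·[0.6753·0.0000 + 0.3247·0.0000] = 0.0000
Node 0 (S = 55): V_0 = e^(−0.1)·[0.6753·21.3553 + 0.3247·0.0000] = 13.0486

13.05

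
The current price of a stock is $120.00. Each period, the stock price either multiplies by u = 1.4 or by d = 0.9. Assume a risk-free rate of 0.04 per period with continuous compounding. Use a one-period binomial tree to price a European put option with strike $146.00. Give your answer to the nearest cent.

$26.23

Risk-neutral probability p = (e^0.04 − 0.9)/(1.4 − 0.9) = 0.1408/0.5000 = 0.2816
Terminal stock prices: S_u = 168, S_d = 108
Terminal payoffs (K − S): max(-22, 0) = 0, max(38, 0) = 38
Node 0 (S = 120): V_0 = e^(−0.04)·[0.2816·0.0000 + 0.7184·38.0000] = 26.2280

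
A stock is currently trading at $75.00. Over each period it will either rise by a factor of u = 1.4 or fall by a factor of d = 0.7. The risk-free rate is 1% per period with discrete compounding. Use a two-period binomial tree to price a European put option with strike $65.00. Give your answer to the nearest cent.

$8.60

Risk-neutral probability p = (1 + 0.01 − 0.7)/(1.4 − 0.7) = 0.3100/0.7000 = 0.4429
Terminal stock prices: S_uu = 147, S_ud = 73.5, S_dd = 36.75
Terminal payoffs (K − S): max(-82, 0) = 0, max(-8.5, 0) = 0, max(28.25, 0) = 28.25
Node u (S = 105): V_u = 1/1.01·[0.4429·0.0000 + 0.5571·0.0000] = 0.0000
Node d (S = 52.5): V_d = 1/1.01·[0.4429·0.0000 + 0.5571·28.2500] = 15.5835
Node 0 (S = 75): V_0 = 1/1.01·[0.4429·0.0000 + 0.5571·15.5835] = 8.5962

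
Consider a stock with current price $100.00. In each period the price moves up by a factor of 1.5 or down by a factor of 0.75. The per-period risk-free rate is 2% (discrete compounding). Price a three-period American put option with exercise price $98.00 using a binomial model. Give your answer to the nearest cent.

$20.22

Risk-neutral probability p = (1 + 0.02 − 0.75)/(1.5 − 0.75) = 0.2700/0.7500 = 0.3600
Terminal stock prices: S_uuu = 337.5, S_uud = 168.8, S_udd = 84.38, S_ddd = 42.19
Terminal payoffs (K − S): max(-239.5, 0) = 0, max(-70.75, 0) = 0, max(13.62, 0) = 13.62, max(55.81, 0) = 55.81
Node uu (S = 225): continuation = 1/1.02·[0.3600·0.0000 + 0.6400·0.0000] = 0.0000; exercise value = 0.0000 ≤ continuation, so V_uu = 0.0000
Node ud (S = 112.5): continuation = 1/1.02·[0.3600·0.0000 + 0.6400·13.6250] = 8.5490; exercise value = 0.0000 ≤ continuation, so V_ud = 8.5490
Node dd (S = 56.25): continuation = 1/1.02·[0.3600·13.6250 + 0.6400·55.8125] = 39.8284; exercise value = 41.7500 > continuation, so V_dd = 41.7500 (exercise)
Node u (S = 150): continuation = 1/1.02·[0.3600·0.0000 + 0.6400·8.5490] = 5.3641; exercise value = 0.0000 ≤ continuation, so V_u = 5.3641
Node d (S = 75): continuation = 1/1.02·[0.3600·8.5490 + 0.6400·41.7500] = 29.2134; exercise value = 23.0000 ≤ continuation, so V_d = 29.2134
Node 0 (S = 100): continuation = 1/1.02·[0.3600·5.3641 + 0.6400·29.2134] = 20.2232; exercise value = 0.0000 ≤ continuation, so V_0 = 20.2232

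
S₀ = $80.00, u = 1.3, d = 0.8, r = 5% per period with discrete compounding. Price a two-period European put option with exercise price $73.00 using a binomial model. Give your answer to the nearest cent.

Risk-neutral probability p = (1 + 0.05 − 0.8)/(1.3 − 0.8) = 0.2500/0.5000 = 0.5000
Terminal stock prices: S_uu = 135.2, S_ud = 83.2, S_dd = 51.2
Terminal payoffs (K − S): max(-62.2, 0) = 0, max(-10.2, 0) = 0, max(21.8, 0) = 21.8
Node u (S = 104): V_u = 1/1.05·[0.5000·0.0000 + 0.5000·0.0000] = 0.0000
Node d (S = 64): V_d = 1/1.05·[0.5000·0.0000 + 0.5000·21.8000] = 10.3810
Node 0 (S = 80): V_0 = 1/1.05·[0.5000·0.0000 + 0.5000·10.3810] = 4.9433

$4.94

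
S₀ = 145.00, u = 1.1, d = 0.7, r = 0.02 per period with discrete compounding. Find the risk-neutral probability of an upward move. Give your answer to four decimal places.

Risk-neutral probability p = (1 + 0.02 − 0.7)/(1.1 − 0.7) = 0.3200/0.4000 = 0.8000

p = 0.8000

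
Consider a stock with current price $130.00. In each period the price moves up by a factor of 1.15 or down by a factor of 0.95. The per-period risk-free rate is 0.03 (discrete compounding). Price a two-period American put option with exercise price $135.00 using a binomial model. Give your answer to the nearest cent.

Risk-neutral probability p = (1 + 0.03 − 0.95)/(1.15 − 0.95) = 0.0800/0.2000 = 0.4000
Terminal stock prices: S_uu = 171.9, S_ud = 142, S_dd = 117.3
Terminal payoffs (K − S): max(-36.92, 0) = 0, max(-7.025, 0) = 0, max(17.67, 0) = 17.67
Node u (S = 149.5): continuation = 1/1.03·[0.4000·0.0000 + 0.6000·0.0000] = 0.0000; exercise value = 0.0000 ≤ continuation, so V_u = 0.0000
Node d (S = 123.5): continuation = 1/1.03·[0.4000·0.0000 + 0.6000·17.6750] = 10.2961; exercise value = 11.5000 > continuation, so V_d = 11.5000 (exercise)
Node 0 (S = 130): continuation = 1/1.03·[0.4000·0.0000 + 0.6000·11.5000] = 6.6990; exercise value = 5.0000 ≤ continuation, so V_0 = 6.6990

$6.70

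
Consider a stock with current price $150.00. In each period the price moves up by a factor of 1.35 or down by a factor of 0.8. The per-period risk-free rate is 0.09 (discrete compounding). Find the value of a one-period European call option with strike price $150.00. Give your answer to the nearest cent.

$25.40

Risk-neutral probability p = (1 + 0.09 − 0.8)/(1.35 − 0.8) = 0.2900/0.5500 = 0.5273
Terminal stock prices: S_u = 202.5, S_d = 120
Terminal payoffs (S − K): max(52.5, 0) = 52.5, max(-30, 0) = 0
Node 0 (S = 150): V_0 = 1/1.09·[0.5273·52.5000 + 0.4727·0.0000] = 25.3962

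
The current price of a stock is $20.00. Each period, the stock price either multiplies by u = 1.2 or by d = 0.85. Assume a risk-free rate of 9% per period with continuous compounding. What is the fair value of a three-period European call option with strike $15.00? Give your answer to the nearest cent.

$8.61

Risk-neutral probability p = (e^0.09 − 0.85)/(1.2 − 0.85) = 0.2442/0.3500 = 0.6976
Terminal stock prices: S_uuu = 34.56, S_uud = 24.48, S_udd = 17.34, S_ddd = 12.28
Terminal payoffs (S − K): max(19.56, 0) = 19.56, max(9.48, 0) = 9.48, max(2.34, 0) = 2.34, max(-2.718, 0) = 0
Node uu (S = 28.8): V_uu = e^(−0.09)·[0.6976·19.5600 + 0.3024·9.4800] = 15.0910
Node ud (S = 20.4): V_ud = e^(−0.09)·[0.6976·9.4800 + 0.3024·2.3400] = 6.6910
Node dd (S = 14.45): V_dd = e^(−0.09)·[0.6976·2.3400 + 0.3024·0.0000] = 1.4920
Node u (S = 24): V_u = e^(−0.09)·[0.6976·15.0910 + 0.3024·6.6910] = 11.4709
Node d (S = 17): V_d = e^(−0.09)·[0.6976·6.6910 + 0.3024·1.4920] = 4.6785
Node 0 (S = 20): V_0 = e^(−0.09)·[0.6976·11.4709 + 0.3024·4.6785] = 8.6067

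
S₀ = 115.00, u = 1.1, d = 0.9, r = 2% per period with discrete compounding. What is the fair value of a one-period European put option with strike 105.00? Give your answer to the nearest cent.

Risk-neutral probability p = (1 + 0.02 − 0.9)/(1.1 − 0.9) = 0.1200/0.2000 = 0.6000
Terminal stock prices: S_u = 126.5, S_d = 103.5
Terminal payoffs (K − S): max(-21.5, 0) = 0, max(1.5, 0) = 1.5
Node 0 (S = 115): V_0 = 1/1.02·[0.6000·0.0000 + 0.4000·1.5000] = 0.5882

0.59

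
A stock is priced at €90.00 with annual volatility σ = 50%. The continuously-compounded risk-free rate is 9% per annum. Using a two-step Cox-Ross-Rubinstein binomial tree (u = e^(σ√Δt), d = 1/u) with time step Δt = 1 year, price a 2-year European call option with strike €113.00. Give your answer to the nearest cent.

€24.07

CRR parameters: u = e^(σ√Δt) = e^(0.5·√1) = 1.6487, d = 1/u = 0.6065
Per-period rate: rΔt = 0.09·1 = 0.09, so R = e^0.09 = 1.0942
Risk-neutral probability p = (e^0.09 − 0.6065)/(1.6487 − 0.6065) = 0.4876/1.0422 = 0.4679
Terminal stock prices: S_uu = 244.6, S_ud = 90, S_dd = 33.11
Terminal payoffs (S − K): max(131.6, 0) = 131.6, max(-23, 0) = 0, max(-79.89, 0) = 0
Node u (S = 148.4): V_u = e^(−0.09)·[0.4679·131.6454 + 0.5321·0.0000] = 56.2956
Node d (S = 54.59): V_d = e^(−0.09)·[0.4679·0.0000 + 0.5321·0.0000] = 0.0000
Node 0 (S = 90): V_0 = e^(−0.09)·[0.4679·56.2956 + 0.5321·0.0000] = 24.0737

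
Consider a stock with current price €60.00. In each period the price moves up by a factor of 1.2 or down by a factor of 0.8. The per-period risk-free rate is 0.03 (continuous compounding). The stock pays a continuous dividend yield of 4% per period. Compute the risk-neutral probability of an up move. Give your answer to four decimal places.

p = 0.4751

Per-period risk-free factor R = e^0.03 = 1.0305; dividend-adjusted growth = e^(0.03−0.04) = 0.9900.
Risk-neutral probability p = (0.9900 − 0.8)/(1.2 − 0.8) = 0.1900/0.4000 = 0.4751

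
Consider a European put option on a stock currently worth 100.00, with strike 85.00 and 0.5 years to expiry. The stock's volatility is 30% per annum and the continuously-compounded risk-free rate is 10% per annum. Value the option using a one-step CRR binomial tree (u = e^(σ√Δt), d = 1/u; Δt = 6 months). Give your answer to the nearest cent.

CRR parameters: u = e^(σ√Δt) = e^(0.3·√0.5) = 1.2363, d = 1/u = 0.8089
Per-period rate: rΔt = 0.1·0.5 = 0.05, so R = e^0.05 = 1.0513
Risk-neutral probability p = (e^0.05 − 0.8089)/(1.2363 − 0.8089) = 0.2424/0.4275 = 0.5671
Terminal stock prices: S_u = 123.6, S_d = 80.89
Terminal payoffs (K − S): max(-38.63, 0) = 0, max(4.114, 0) = 4.114
Node 0 (S = 100): V_0 = e^(−0.05)·[0.5671·0.0000 + 0.4329·4.1142] = 1.6941

1.69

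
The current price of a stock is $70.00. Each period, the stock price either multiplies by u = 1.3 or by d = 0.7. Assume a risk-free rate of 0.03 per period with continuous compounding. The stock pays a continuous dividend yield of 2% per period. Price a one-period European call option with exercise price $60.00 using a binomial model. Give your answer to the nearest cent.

Per-period risk-free factor R = e^0.03 = 1.0305; dividend-adjusted growth = e^(0.03−0.02) = 1.0101.
Risk-neutral probability p = (1.0101 − 0.7)/(1.3 − 0.7) = 0.3101/0.6000 = 0.5168
Terminal stock prices: S_u = 91, S_d = 49
Terminal payoffs (S − K): max(31, 0) = 31, max(-11, 0) = 0
Node 0 (S = 70): V_0 = e^(−0.03)·[0.5168·31.0000 + 0.4832·0.0000] = 15.5458

$15.55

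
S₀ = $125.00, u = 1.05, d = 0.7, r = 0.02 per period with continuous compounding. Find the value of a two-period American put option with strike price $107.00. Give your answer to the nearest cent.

$2.76

Risk-neutral probability p = (e^0.02 − 0.7)/(1.05 − 0.7) = 0.3202/0.3500 = 0.9149
Terminal stock prices: S_uu = 137.8, S_ud = 91.88, S_dd = 61.25
Terminal payoffs (K − S): max(-30.81, 0) = 0, max(15.12, 0) = 15.12, max(45.75, 0) = 45.75
Node u (S = 131.2): continuation = e^(−0.02)·[0.9149·0.0000 + 0.0851·15.1250] = 1.2622; exercise value = 0.0000 ≤ continuation, so V_u = 1.2622
Node d (S = 87.5): continuation = e^(−0.02)·[0.9149·15.1250 + 0.0851·45.7500] = 17.3813; exercise value = 19.5000 > continuation, so V_d = 19.5000 (exercise)
Node 0 (S = 125): continuation = e^(−0.02)·[0.9149·1.2622 + 0.0851·19.5000] = 2.7592; exercise value = 0.0000 ≤ continuation, so V_0 = 2.7592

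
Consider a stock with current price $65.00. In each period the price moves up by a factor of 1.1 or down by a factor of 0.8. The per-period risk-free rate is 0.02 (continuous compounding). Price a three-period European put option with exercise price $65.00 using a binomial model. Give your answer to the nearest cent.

$4.23

Risk-neutral probability p = (e^0.02 − 0.8)/(1.1 − 0.8) = 0.2202/0.3000 = 0.7340
Terminal stock prices: S_uuu = 86.52, S_uud = 62.92, S_udd = 45.76, S_ddd = 33.28
Terminal payoffs (K − S): max(-21.52, 0) = 0, max(2.08, 0) = 2.08, max(19.24, 0) = 19.24, max(31.72, 0) = 31.72
Node uu (S = 78.65): V_uu = e^(−0.02)·[0.7340·0.0000 + 0.2660·2.0800] = 0.5423
Node ud (S = 57.2): V_ud = e^(−0.02)·[0.7340·2.0800 + 0.2660·19.2400] = 6.5129
Node dd (S = 41.6): V_dd = e^(−0.02)·[0.7340·19.2400 + 0.2660·31.7200] = 22.1129
Node u (S = 71.5): V_u = e^(−0.02)·[0.7340·0.5423 + 0.2660·6.5129] = 2.0883
Node d (S = 52): V_d = e^(−0.02)·[0.7340·6.5129 + 0.2660·22.1129] = 10.4513
Node 0 (S = 65): V_0 = e^(−0.02)·[0.7340·2.0883 + 0.2660·10.4513] = 4.2274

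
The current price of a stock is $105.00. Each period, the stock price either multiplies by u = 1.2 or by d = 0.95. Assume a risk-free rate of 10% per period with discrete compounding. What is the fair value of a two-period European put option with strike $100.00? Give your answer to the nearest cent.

Risk-neutral probability p = (1 + 0.1 − 0.95)/(1.2 − 0.95) = 0.1500/0.2500 = 0.6000
Terminal stock prices: S_uu = 151.2, S_ud = 119.7, S_dd = 94.76
Terminal payoffs (K − S): max(-51.2, 0) = 0, max(-19.7, 0) = 0, max(5.237, 0) = 5.237
Node u (S = 126): V_u = 1/1.1·[0.6000·0.0000 + 0.4000·0.0000] = 0.0000
Node d (S = 99.75): V_d = 1/1.1·[0.6000·0.0000 + 0.4000·5.2375] = 1.9045
Node 0 (S = 105): V_0 = 1/1.1·[0.6000·0.0000 + 0.4000·1.9045] = 0.6926

$0.69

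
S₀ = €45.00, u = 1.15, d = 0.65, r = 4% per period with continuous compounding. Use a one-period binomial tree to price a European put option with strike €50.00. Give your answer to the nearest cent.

€4.35

Risk-neutral probability p = (e^0.04 − 0.65)/(1.15 − 0.65) = 0.3908/0.5000 = 0.7816
Terminal stock prices: S_u = 51.75, S_d = 29.25
Terminal payoffs (K − S): max(-1.75, 0) = 0, max(20.75, 0) = 20.75
Node 0 (S = 45): V_0 = e^(−0.04)·[0.7816·0.0000 + 0.2184·20.7500] = 4.3537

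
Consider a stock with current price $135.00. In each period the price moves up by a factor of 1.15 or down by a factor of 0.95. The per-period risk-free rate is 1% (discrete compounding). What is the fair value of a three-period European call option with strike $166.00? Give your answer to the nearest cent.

Risk-neutral probability p = (1 + 0.01 − 0.95)/(1.15 − 0.95) = 0.0600/0.2000 = 0.3000
Terminal stock prices: S_uuu = 205.3, S_uud = 169.6, S_udd = 140.1, S_ddd = 115.7
Terminal payoffs (S − K): max(39.32, 0) = 39.32, max(3.611, 0) = 3.611, max(-25.89, 0) = 0, max(-50.25, 0) = 0
Node uu (S = 178.5): V_uu = 1/1.01·[0.3000·39.3181 + 0.7000·3.6106] = 14.1811
Node ud (S = 147.5): V_ud = 1/1.01·[0.3000·3.6106 + 0.7000·0.0000] = 1.0725
Node dd (S = 121.8): V_dd = 1/1.01·[0.3000·0.0000 + 0.7000·0.0000] = 0.0000
Node u (S = 155.2): V_u = 1/1.01·[0.3000·14.1811 + 0.7000·1.0725] = 4.9555
Node d (S = 128.2): V_d = 1/1.01·[0.3000·1.0725 + 0.7000·0.0000] = 0.3186
Node 0 (S = 135): V_0 = 1/1.01·[0.3000·4.9555 + 0.7000·0.3186] = 1.6927

$1.69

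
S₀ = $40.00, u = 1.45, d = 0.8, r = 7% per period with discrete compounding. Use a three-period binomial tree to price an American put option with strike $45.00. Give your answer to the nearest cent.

Risk-neutral probability p = (1 + 0.07 − 0.8)/(1.45 − 0.8) = 0.2700/0.6500 = 0.4154
Terminal stock prices: S_uuu = 121.9, S_uud = 67.28, S_udd = 37.12, S_ddd = 20.48
Terminal payoffs (K − S): max(-76.94, 0) = 0, max(-22.28, 0) = 0, max(7.88, 0) = 7.88, max(24.52, 0) = 24.52
Node uu (S = 84.1): continuation = 1/1.07·[0.4154·0.0000 + 0.5846·0.0000] = 0.0000; exercise value = 0.0000 ≤ continuation, so V_uu = 0.0000
Node ud (S = 46.4): continuation = 1/1.07·[0.4154·0.0000 + 0.5846·7.8800] = 4.3054; exercise value = 0.0000 ≤ continuation, so V_ud = 4.3054
Node dd (S = 25.6): continuation = 1/1.07·[0.4154·7.8800 + 0.5846·24.5200] = 16.4561; exercise value = 19.4000 > continuation, so V_dd = 19.4000 (exercise)
Node u (S = 58): continuation = 1/1.07·[0.4154·0.0000 + 0.5846·4.3054] = 2.3523; exercise value = 0.0000 ≤ continuation, so V_u = 2.3523
Node d (S = 32): continuation = 1/1.07·[0.4154·4.3054 + 0.5846·19.4000] = 12.2710; exercise value = 13.0000 > continuation, so V_d = 13.0000 (exercise)
Node 0 (S = 40): continuation = 1/1.07·[0.4154·2.3523 + 0.5846·13.0000] = 8.0160; exercise value = 5.0000 ≤ continuation, so V_0 = 8.0160

$8.02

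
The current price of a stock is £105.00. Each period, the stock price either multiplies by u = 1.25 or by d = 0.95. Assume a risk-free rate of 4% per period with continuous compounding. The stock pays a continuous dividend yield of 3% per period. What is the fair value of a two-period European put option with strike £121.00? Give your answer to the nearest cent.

£15.49

Per-period risk-free factor R = e^0.04 = 1.0408; dividend-adjusted growth = e^(0.04−0.03) = 1.0101.
Risk-neutral probability p = (1.0101 − 0.95)/(1.25 − 0.95) = 0.0601/0.3000 = 0.2002
Terminal stock prices: S_uu = 164.1, S_ud = 124.7, S_dd = 94.76
Terminal payoffs (K − S): max(-43.06, 0) = 0, max(-3.688, 0) = 0, max(26.24, 0) = 26.24
Node u (S = 131.2): V_u = e^(−0.04)·[0.2002·0.0000 + 0.7998·0.0000] = 0.0000
Node d (S = 99.75): V_d = e^(−0.04)·[0.2002·0.0000 + 0.7998·26.2375] = 20.1628
Node 0 (S = 105): V_0 = e^(−0.04)·[0.2002·0.0000 + 0.7998·20.1628] = 15.4945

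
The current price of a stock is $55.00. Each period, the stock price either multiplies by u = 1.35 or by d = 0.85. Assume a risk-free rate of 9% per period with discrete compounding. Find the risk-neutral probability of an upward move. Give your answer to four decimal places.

Risk-neutral probability p = (1 + 0.09 − 0.85)/(1.35 − 0.85) = 0.2400/0.5000 = 0.4800

p = 0.4800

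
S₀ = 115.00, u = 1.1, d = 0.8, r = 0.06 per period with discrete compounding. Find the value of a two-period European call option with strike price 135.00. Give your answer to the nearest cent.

2.77

Risk-neutral probability p = (1 + 0.06 − 0.8)/(1.1 − 0.8) = 0.2600/0.3000 = 0.8667
Terminal stock prices: S_uu = 139.2, S_ud = 101.2, S_dd = 73.6
Terminal payoffs (S − K): max(4.15, 0) = 4.15, max(-33.8, 0) = 0, max(-61.4, 0) = 0
Node u (S = 126.5): V_u = 1/1.06·[0.8667·4.1500 + 0.1333·0.0000] = 3.3931
Node d (S = 92): V_d = 1/1.06·[0.8667·0.0000 + 0.1333·0.0000] = 0.0000
Node 0 (S = 115): V_0 = 1/1.06·[0.8667·3.3931 + 0.1333·0.0000] = 2.7742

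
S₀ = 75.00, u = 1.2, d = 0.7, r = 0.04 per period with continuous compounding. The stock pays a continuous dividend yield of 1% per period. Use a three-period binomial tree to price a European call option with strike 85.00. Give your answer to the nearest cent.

Per-period risk-free factor R = e^0.04 = 1.0408; dividend-adjusted growth = e^(0.04−0.01) = 1.0305.
Risk-neutral probability p = (1.0305 − 0.7)/(1.2 − 0.7) = 0.3305/0.5000 = 0.6609
Terminal stock prices: S_uuu = 129.6, S_uud = 75.6, S_udd = 44.1, S_ddd = 25.72
Terminal payoffs (S − K): max(44.6, 0) = 44.6, max(-9.4, 0) = 0, max(-40.9, 0) = 0, max(-59.28, 0) = 0
Node uu (S = 108): V_uu = e^(−0.04)·[0.6609·44.6000 + 0.3391·0.0000] = 28.3208
Node ud (S = 63): V_ud = e^(−0.04)·[0.6609·0.0000 + 0.3391·0.0000] = 0.0000
Node dd (S = 36.75): V_dd = e^(−0.04)·[0.6609·0.0000 + 0.3391·0.0000] = 0.0000
Node u (S = 90): V_u = e^(−0.04)·[0.6609·28.3208 + 0.3391·0.0000] = 17.9835
Node d (S = 52.5): V_d = e^(−0.04)·[0.6609·0.0000 + 0.3391·0.0000] = 0.0000
Node 0 (S = 75): V_0 = e^(−0.04)·[0.6609·17.9835 + 0.3391·0.0000] = 11.4194

11.42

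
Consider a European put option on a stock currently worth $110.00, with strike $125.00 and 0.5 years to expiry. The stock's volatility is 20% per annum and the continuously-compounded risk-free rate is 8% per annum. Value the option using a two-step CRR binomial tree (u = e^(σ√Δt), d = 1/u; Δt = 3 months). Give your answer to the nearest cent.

CRR parameters: u = e^(σ√Δt) = e^(0.2·√0.25) = 1.1052, d = 1/u = 0.9048
Per-period rate: rΔt = 0.08·0.25 = 0.02, so R = e^0.02 = 1.0202
Risk-neutral probability p = (e^0.02 − 0.9048)/(1.1052 − 0.9048) = 0.1154/0.2003 = 0.5759
Terminal stock prices: S_uu = 134.4, S_ud = 110, S_dd = 90.06
Terminal payoffs (K − S): max(-9.354, 0) = 0, max(15, 0) = 15, max(34.94, 0) = 34.94
Node u (S = 121.6): V_u = e^(−0.02)·[0.5759·0.0000 + 0.4241·15.0000] = 6.2361
Node d (S = 99.53): V_d = e^(−0.02)·[0.5759·15.0000 + 0.4241·34.9396] = 22.9927
Node 0 (S = 110): V_0 = e^(−0.02)·[0.5759·6.2361 + 0.4241·22.9927] = 13.0791

$13.08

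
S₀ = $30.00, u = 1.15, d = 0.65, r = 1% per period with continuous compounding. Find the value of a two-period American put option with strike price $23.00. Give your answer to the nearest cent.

Risk-neutral probability p = (e^0.01 − 0.65)/(1.15 − 0.65) = 0.3601/0.5000 = 0.7201
Terminal stock prices: S_uu = 39.67, S_ud = 22.43, S_dd = 12.68
Terminal payoffs (K − S): max(-16.67, 0) = 0, max(0.575, 0) = 0.575, max(10.32, 0) = 10.32
Node u (S = 34.5): continuation = e^(−0.01)·[0.7201·0.0000 + 0.2799·0.5750] = 0.1593; exercise value = 0.0000 ≤ continuation, so V_u = 0.1593
Node d (S = 19.5): continuation = e^(−0.01)·[0.7201·0.5750 + 0.2799·10.3250] = 3.2711; exercise value = 3.5000 > continuation, so V_d = 3.5000 (exercise)
Node 0 (S = 30): continuation = e^(−0.01)·[0.7201·0.1593 + 0.2799·3.5000] = 1.0835; exercise value = 0.0000 ≤ continuation, so V_0 = 1.0835

$1.08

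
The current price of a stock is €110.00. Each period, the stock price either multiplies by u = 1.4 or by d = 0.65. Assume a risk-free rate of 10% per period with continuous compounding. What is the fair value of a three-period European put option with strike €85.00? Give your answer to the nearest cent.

Risk-neutral probability p = (e^0.1 − 0.65)/(1.4 − 0.65) = 0.4552/0.7500 = 0.6069
Terminal stock prices: S_uuu = 301.8, S_uud = 140.1, S_udd = 65.07, S_ddd = 30.21
Terminal payoffs (K − S): max(-216.8, 0) = 0, max(-55.14, 0) = 0, max(19.93, 0) = 19.93, max(54.79, 0) = 54.79
Node uu (S = 215.6): V_uu = e^(−0.1)·[0.6069·0.0000 + 0.3931·0.0000] = 0.0000
Node ud (S = 100.1): V_ud = e^(−0.1)·[0.6069·0.0000 + 0.3931·19.9350] = 7.0908
Node dd (S = 46.48): V_dd = e^(−0.1)·[0.6069·19.9350 + 0.3931·54.7912] = 30.4362
Node u (S = 154): V_u = e^(−0.1)·[0.6069·0.0000 + 0.3931·7.0908] = 2.5222
Node d (S = 71.5): V_d = e^(−0.1)·[0.6069·7.0908 + 0.3931·30.4362] = 14.7199
Node 0 (S = 110): V_0 = e^(−0.1)·[0.6069·2.5222 + 0.3931·14.7199] = 6.6208

€6.62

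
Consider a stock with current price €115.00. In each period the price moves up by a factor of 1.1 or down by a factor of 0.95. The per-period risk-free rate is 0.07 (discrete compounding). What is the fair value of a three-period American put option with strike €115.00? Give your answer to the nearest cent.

€1.10

Risk-neutral probability p = (1 + 0.07 − 0.95)/(1.1 − 0.95) = 0.1200/0.1500 = 0.8000
Terminal stock prices: S_uuu = 153.1, S_uud = 132.2, S_udd = 114.2, S_ddd = 98.6
Terminal payoffs (K − S): max(-38.07, 0) = 0, max(-17.19, 0) = 0, max(0.8337, 0) = 0.8337, max(16.4, 0) = 16.4
Node uu (S = 139.2): continuation = 1/1.07·[0.8000·0.0000 + 0.2000·0.0000] = 0.0000; exercise value = 0.0000 ≤ continuation, so V_uu = 0.0000
Node ud (S = 120.2): continuation = 1/1.07·[0.8000·0.0000 + 0.2000·0.8337] = 0.1558; exercise value = 0.0000 ≤ continuation, so V_ud = 0.1558
Node dd (S = 103.8): continuation = 1/1.07·[0.8000·0.8337 + 0.2000·16.4019] = 3.6891; exercise value = 11.2125 > continuation, so V_dd = 11.2125 (exercise)
Node u (S = 126.5): continuation = 1/1.07·[0.8000·0.0000 + 0.2000·0.1558] = 0.0291; exercise value = 0.0000 ≤ continuation, so V_u = 0.0291
Node d (S = 109.2): continuation = 1/1.07·[0.8000·0.1558 + 0.2000·11.2125] = 2.2123; exercise value = 5.7500 > continuation, so V_d = 5.7500 (exercise)
Node 0 (S = 115): continuation = 1/1.07·[0.8000·0.0291 + 0.2000·5.7500] = 1.0965; exercise value = 0.0000 ≤ continuation, so V_0 = 1.0965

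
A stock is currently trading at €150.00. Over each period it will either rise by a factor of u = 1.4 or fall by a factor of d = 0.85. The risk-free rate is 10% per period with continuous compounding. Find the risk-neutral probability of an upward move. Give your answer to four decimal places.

Risk-neutral probability p = (e^0.1 − 0.85)/(1.4 − 0.85) = 0.2552/0.5500 = 0.4639

p = 0.4639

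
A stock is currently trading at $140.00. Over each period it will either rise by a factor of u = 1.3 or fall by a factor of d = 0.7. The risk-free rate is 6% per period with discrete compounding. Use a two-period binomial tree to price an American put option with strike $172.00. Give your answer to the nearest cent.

$37.45

Risk-neutral probability p = (1 + 0.06 − 0.7)/(1.3 − 0.7) = 0.3600/0.6000 = 0.6000
Terminal stock prices: S_uu = 236.6, S_ud = 127.4, S_dd = 68.6
Terminal payoffs (K − S): max(-64.6, 0) = 0, max(44.6, 0) = 44.6, max(103.4, 0) = 103.4
Node u (S = 182): continuation = 1/1.06·[0.6000·0.0000 + 0.4000·44.6000] = 16.8302; exercise value = 0.0000 ≤ continuation, so V_u = 16.8302
Node d (S = 98): continuation = 1/1.06·[0.6000·44.6000 + 0.4000·103.4000] = 64.2642; exercise value = 74.0000 > continuation, so V_d = 74.0000 (exercise)
Node 0 (S = 140): continuation = 1/1.06·[0.6000·16.8302 + 0.4000·74.0000] = 37.4511; exercise value = 32.0000 ≤ continuation, so V_0 = 37.4511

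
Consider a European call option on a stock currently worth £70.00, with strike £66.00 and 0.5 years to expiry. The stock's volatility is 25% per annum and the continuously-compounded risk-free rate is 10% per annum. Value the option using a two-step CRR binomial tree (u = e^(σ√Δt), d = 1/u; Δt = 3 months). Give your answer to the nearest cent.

CRR parameters: u = e^(σ√Δt) = e^(0.25·√0.25) = 1.1331, d = 1/u = 0.8825
Per-period rate: rΔt = 0.1·0.25 = 0.025, so R = e^0.025 = 1.0253
Risk-neutral probability p = (e^0.025 − 0.8825)/(1.1331 − 0.8825) = 0.1428/0.2507 = 0.5698
Terminal stock prices: S_uu = 89.88, S_ud = 70, S_dd = 54.52
Terminal payoffs (S − K): max(23.88, 0) = 23.88, max(4, 0) = 4, max(-11.48, 0) = 0
Node u (S = 79.32): V_u = e^(−0.025)·[0.5698·23.8818 + 0.4302·4.0000] = 14.9499
Node d (S = 61.77): V_d = e^(−0.025)·[0.5698·4.0000 + 0.4302·0.0000] = 2.2229
Node 0 (S = 70): V_0 = e^(−0.025)·[0.5698·14.9499 + 0.4302·2.2229] = 9.2407

£9.24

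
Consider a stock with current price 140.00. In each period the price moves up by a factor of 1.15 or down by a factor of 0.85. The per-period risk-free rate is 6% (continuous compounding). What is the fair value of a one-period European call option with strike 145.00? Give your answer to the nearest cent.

10.64

Risk-neutral probability p = (e^0.06 − 0.85)/(1.15 − 0.85) = 0.2118/0.3000 = 0.7061
Terminal stock prices: S_u = 161, S_d = 119
Terminal payoffs (S − K): max(16, 0) = 16, max(-26, 0) = 0
Node 0 (S = 140): V_0 = e^(−0.06)·[0.7061·16.0000 + 0.2939·0.0000] = 10.6400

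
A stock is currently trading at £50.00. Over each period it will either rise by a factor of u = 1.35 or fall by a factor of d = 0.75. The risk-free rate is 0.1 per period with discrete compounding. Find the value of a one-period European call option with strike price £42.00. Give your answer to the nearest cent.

£13.52

Risk-neutral probability p = (1 + 0.1 − 0.75)/(1.35 − 0.75) = 0.3500/0.6000 = 0.5833
Terminal stock prices: S_u = 67.5, S_d = 37.5
Terminal payoffs (S − K): max(25.5, 0) = 25.5, max(-4.5, 0) = 0
Node 0 (S = 50): V_0 = 1/1.1·[0.5833·25.5000 + 0.4167·0.0000] = 13.5227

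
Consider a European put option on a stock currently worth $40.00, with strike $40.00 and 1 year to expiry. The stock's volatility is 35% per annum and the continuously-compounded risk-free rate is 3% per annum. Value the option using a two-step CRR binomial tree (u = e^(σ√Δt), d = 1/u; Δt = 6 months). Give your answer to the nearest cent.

$4.28

CRR parameters: u = e^(σ√Δt) = e^(0.35·√0.5) = 1.2808, d = 1/u = 0.7808
Per-period rate: rΔt = 0.03·0.5 = 0.015, so R = e^0.015 = 1.0151
Risk-neutral probability p = (e^0.015 − 0.7808)/(1.2808 − 0.7808) = 0.2344/0.5000 = 0.4687
Terminal stock prices: S_uu = 65.62, S_ud = 40, S_dd = 24.38
Terminal payoffs (K − S): max(-25.62, 0) = 0, max(0, 0) = 0, max(15.62, 0) = 15.62
Node u (S = 51.23): V_u = e^(−0.015)·[0.4687·0.0000 + 0.5313·0.0000] = 0.0000
Node d (S = 31.23): V_d = e^(−0.015)·[0.4687·0.0000 + 0.5313·15.6165] = 8.1741
Node 0 (S = 40): V_0 = e^(−0.015)·[0.4687·0.0000 + 0.5313·8.1741] = 4.2785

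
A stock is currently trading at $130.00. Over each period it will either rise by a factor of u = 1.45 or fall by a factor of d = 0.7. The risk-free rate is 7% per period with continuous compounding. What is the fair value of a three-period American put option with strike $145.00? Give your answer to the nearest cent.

Risk-neutral probability p = (e^0.07 − 0.7)/(1.45 − 0.7) = 0.3725/0.7500 = 0.4967
Terminal stock prices: S_uuu = 396.3, S_uud = 191.3, S_udd = 92.36, S_ddd = 44.59
Terminal payoffs (K − S): max(-251.3, 0) = 0, max(-46.33, 0) = 0, max(52.64, 0) = 52.64, max(100.4, 0) = 100.4
Node uu (S = 273.3): continuation = e^(−0.07)·[0.4967·0.0000 + 0.5033·0.0000] = 0.0000; exercise value = 0.0000 ≤ continuation, so V_uu = 0.0000
Node ud (S = 131.9): continuation = e^(−0.07)·[0.4967·0.0000 + 0.5033·52.6350] = 24.7013; exercise value = 13.0500 ≤ continuation, so V_ud = 24.7013
Node dd (S = 63.7): continuation = e^(−0.07)·[0.4967·52.6350 + 0.5033·100.4100] = 71.4971; exercise value = 81.3000 > continuation, so V_dd = 81.3000 (exercise)
Node u (S = 188.5): continuation = e^(−0.07)·[0.4967·0.0000 + 0.5033·24.7013] = 11.5922; exercise value = 0.0000 ≤ continuation, so V_u = 11.5922
Node d (S = 91): continuation = e^(−0.07)·[0.4967·24.7013 + 0.5033·81.3000] = 49.5928; exercise value = 54.0000 > continuation, so V_d = 54.0000 (exercise)
Node 0 (S = 130): continuation = e^(−0.07)·[0.4967·11.5922 + 0.5033·54.0000] = 30.7103; exercise value = 15.0000 ≤ continuation, so V_0 = 30.7103

$30.71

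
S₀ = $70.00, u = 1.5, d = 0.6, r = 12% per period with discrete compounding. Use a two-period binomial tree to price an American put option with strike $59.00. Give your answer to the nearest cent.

$6.41

Risk-neutral probability p = (1 + 0.12 − 0.6)/(1.5 − 0.6) = 0.5200/0.9000 = 0.5778
Terminal stock prices: S_uu = 157.5, S_ud = 63, S_dd = 25.2
Terminal payoffs (K − S): max(-98.5, 0) = 0, max(-4, 0) = 0, max(33.8, 0) = 33.8
Node u (S = 105): continuation = 1/1.12·[0.5778·0.0000 + 0.4222·0.0000] = 0.0000; exercise value = 0.0000 ≤ continuation, so V_u = 0.0000
Node d (S = 42): continuation = 1/1.12·[0.5778·0.0000 + 0.4222·33.8000] = 12.7421; exercise value = 17.0000 > continuation, so V_d = 17.0000 (exercise)
Node 0 (S = 70): continuation = 1/1.12·[0.5778·0.0000 + 0.4222·17.0000] = 6.4087; exercise value = 0.0000 ≤ continuation, so V_0 = 6.4087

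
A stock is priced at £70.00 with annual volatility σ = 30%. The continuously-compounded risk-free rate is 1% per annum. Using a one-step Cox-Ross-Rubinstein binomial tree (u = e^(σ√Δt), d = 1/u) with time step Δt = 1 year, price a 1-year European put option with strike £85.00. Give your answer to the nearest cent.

CRR parameters: u = e^(σ√Δt) = e^(0.3·√1) = 1.3499, d = 1/u = 0.7408
Per-period rate: rΔt = 0.01·1 = 0.01, so R = e^0.01 = 1.0101
Risk-neutral probability p = (e^0.01 − 0.7408)/(1.3499 − 0.7408) = 0.2692/0.6090 = 0.4421
Terminal stock prices: S_u = 94.49, S_d = 51.86
Terminal payoffs (K − S): max(-9.49, 0) = 0, max(33.14, 0) = 33.14
Node 0 (S = 70): V_0 = e^(−0.01)·[0.4421·0.0000 + 0.5579·33.1427] = 18.3077

£18.31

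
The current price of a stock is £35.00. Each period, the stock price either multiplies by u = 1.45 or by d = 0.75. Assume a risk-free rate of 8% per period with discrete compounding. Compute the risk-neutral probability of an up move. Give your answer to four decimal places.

p = 0.4714

Risk-neutral probability p = (1 + 0.08 − 0.75)/(1.45 − 0.75) = 0.3300/0.7000 = 0.4714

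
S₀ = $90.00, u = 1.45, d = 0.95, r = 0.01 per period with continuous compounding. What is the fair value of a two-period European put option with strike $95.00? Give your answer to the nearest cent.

$10.45

Risk-neutral probability p = (e^0.01 − 0.95)/(1.45 − 0.95) = 0.0601/0.5000 = 0.1201
Terminal stock prices: S_uu = 189.2, S_ud = 124, S_dd = 81.22
Terminal payoffs (K − S): max(-94.22, 0) = 0, max(-28.97, 0) = 0, max(13.78, 0) = 13.78
Node u (S = 130.5): V_u = e^(−0.01)·[0.1201·0.0000 + 0.8799·0.0000] = 0.0000
Node d (S = 85.5): V_d = e^(−0.01)·[0.1201·0.0000 + 0.8799·13.7750] = 12.0000
Node 0 (S = 90): V_0 = e^(−0.01)·[0.1201·0.0000 + 0.8799·12.0000] = 10.4537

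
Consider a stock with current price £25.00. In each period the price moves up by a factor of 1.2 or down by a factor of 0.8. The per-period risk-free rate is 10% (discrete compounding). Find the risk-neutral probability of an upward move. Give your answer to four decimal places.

p = 0.7500

Risk-neutral probability p = (1 + 0.1 − 0.8)/(1.2 − 0.8) = 0.3000/0.4000 = 0.7500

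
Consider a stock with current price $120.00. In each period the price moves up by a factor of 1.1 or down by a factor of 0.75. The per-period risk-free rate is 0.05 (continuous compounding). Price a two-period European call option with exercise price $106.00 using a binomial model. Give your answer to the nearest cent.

Risk-neutral probability p = (e^0.05 − 0.75)/(1.1 − 0.75) = 0.3013/0.3500 = 0.8608
Terminal stock prices: S_uu = 145.2, S_ud = 99, S_dd = 67.5
Terminal payoffs (S − K): max(39.2, 0) = 39.2, max(-7, 0) = 0, max(-38.5, 0) = 0
Node u (S = 132): V_u = e^(−0.05)·[0.8608·39.2000 + 0.1392·0.0000] = 32.0967
Node d (S = 90): V_d = e^(−0.05)·[0.8608·0.0000 + 0.1392·0.0000] = 0.0000
Node 0 (S = 120): V_0 = e^(−0.05)·[0.8608·32.0967 + 0.1392·0.0000] = 26.2806

$26.28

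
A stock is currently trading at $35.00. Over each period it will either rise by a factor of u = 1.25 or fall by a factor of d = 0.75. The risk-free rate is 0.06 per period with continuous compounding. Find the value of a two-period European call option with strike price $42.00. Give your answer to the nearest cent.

$4.38

Risk-neutral probability p = (e^0.06 − 0.75)/(1.25 − 0.75) = 0.3118/0.5000 = 0.6237
Terminal stock prices: S_uu = 54.69, S_ud = 32.81, S_dd = 19.69
Terminal payoffs (S − K): max(12.69, 0) = 12.69, max(-9.188, 0) = 0, max(-22.31, 0) = 0
Node u (S = 43.75): V_u = e^(−0.06)·[0.6237·12.6875 + 0.3763·0.0000] = 7.4520
Node d (S = 26.25): V_d = e^(−0.06)·[0.6237·0.0000 + 0.3763·0.0000] = 0.0000
Node 0 (S = 35): V_0 = e^(−0.06)·[0.6237·7.4520 + 0.3763·0.0000] = 4.3770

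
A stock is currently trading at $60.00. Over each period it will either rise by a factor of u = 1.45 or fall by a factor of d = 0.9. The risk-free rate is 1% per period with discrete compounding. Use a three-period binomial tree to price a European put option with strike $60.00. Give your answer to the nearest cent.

Risk-neutral probability p = (1 + 0.01 − 0.9)/(1.45 − 0.9) = 0.1100/0.5500 = 0.2000
Terminal stock prices: S_uuu = 182.9, S_uud = 113.5, S_udd = 70.47, S_ddd = 43.74
Terminal payoffs (K − S): max(-122.9, 0) = 0, max(-53.54, 0) = 0, max(-10.47, 0) = 0, max(16.26, 0) = 16.26
Node uu (S = 126.2): V_uu = 1/1.01·[0.2000·0.0000 + 0.8000·0.0000] = 0.0000
Node ud (S = 78.3): V_ud = 1/1.01·[0.2000·0.0000 + 0.8000·0.0000] = 0.0000
Node dd (S = 48.6): V_dd = 1/1.01·[0.2000·0.0000 + 0.8000·16.2600] = 12.8792
Node u (S = 87): V_u = 1/1.01·[0.2000·0.0000 + 0.8000·0.0000] = 0.0000
Node d (S = 54): V_d = 1/1.01·[0.2000·0.0000 + 0.8000·12.8792] = 10.2014
Node 0 (S = 60): V_0 = 1/1.01·[0.2000·0.0000 + 0.8000·10.2014] = 8.0803

$8.08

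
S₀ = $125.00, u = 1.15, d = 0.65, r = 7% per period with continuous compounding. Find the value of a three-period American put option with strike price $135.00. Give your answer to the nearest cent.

Risk-neutral probability p = (e^0.07 − 0.65)/(1.15 − 0.65) = 0.4225/0.5000 = 0.8450
Terminal stock prices: S_uuu = 190.1, S_uud = 107.5, S_udd = 60.73, S_ddd = 34.33
Terminal payoffs (K − S): max(-55.11, 0) = 0, max(27.55, 0) = 27.55, max(74.27, 0) = 74.27, max(100.7, 0) = 100.7
Node uu (S = 165.3): continuation = e^(−0.07)·[0.8450·0.0000 + 0.1550·27.5469] = 3.9807; exercise value = 0.0000 ≤ continuation, so V_uu = 3.9807
Node ud (S = 93.44): continuation = e^(−0.07)·[0.8450·27.5469 + 0.1550·74.2656] = 32.4357; exercise value = 41.5625 > continuation, so V_ud = 41.5625 (exercise)
Node dd (S = 52.81): continuation = e^(−0.07)·[0.8450·74.2656 + 0.1550·100.6719] = 73.0607; exercise value = 82.1875 > continuation, so V_dd = 82.1875 (exercise)
Node u (S = 143.8): continuation = e^(−0.07)·[0.8450·3.9807 + 0.1550·41.5625] = 9.1424; exercise value = 0.0000 ≤ continuation, so V_u = 9.1424
Node d (S = 81.25): continuation = e^(−0.07)·[0.8450·41.5625 + 0.1550·82.1875] = 44.6232; exercise value = 53.7500 > continuation, so V_d = 53.7500 (exercise)
Node 0 (S = 125): continuation = e^(−0.07)·[0.8450·9.1424 + 0.1550·53.7500] = 14.9703; exercise value = 10.0000 ≤ continuation, so V_0 = 14.9703

$14.97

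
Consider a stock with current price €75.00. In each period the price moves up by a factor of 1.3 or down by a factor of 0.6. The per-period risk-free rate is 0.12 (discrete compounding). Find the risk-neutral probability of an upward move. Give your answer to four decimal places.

p = 0.7429

Risk-neutral probability p = (1 + 0.12 − 0.6)/(1.3 − 0.6) = 0.5200/0.7000 = 0.7429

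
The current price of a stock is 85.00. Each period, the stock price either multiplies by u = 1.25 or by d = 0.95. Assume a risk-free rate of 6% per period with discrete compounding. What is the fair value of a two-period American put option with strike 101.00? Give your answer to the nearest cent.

Risk-neutral probability p = (1 + 0.06 − 0.95)/(1.25 − 0.95) = 0.1100/0.3000 = 0.3667
Terminal stock prices: S_uu = 132.8, S_ud = 100.9, S_dd = 76.71
Terminal payoffs (K − S): max(-31.81, 0) = 0, max(0.0625, 0) = 0.0625, max(24.29, 0) = 24.29
Node u (S = 106.2): continuation = 1/1.06·[0.3667·0.0000 + 0.6333·0.0625] = 0.0373; exercise value = 0.0000 ≤ continuation, so V_u = 0.0373
Node d (S = 80.75): continuation = 1/1.06·[0.3667·0.0625 + 0.6333·24.2875] = 14.5330; exercise value = 20.2500 > continuation, so V_d = 20.2500 (exercise)
Node 0 (S = 85): continuation = 1/1.06·[0.3667·0.0373 + 0.6333·20.2500] = 12.1120; exercise value = 16.0000 > continuation, so V_0 = 16.0000 (exercise)

16.00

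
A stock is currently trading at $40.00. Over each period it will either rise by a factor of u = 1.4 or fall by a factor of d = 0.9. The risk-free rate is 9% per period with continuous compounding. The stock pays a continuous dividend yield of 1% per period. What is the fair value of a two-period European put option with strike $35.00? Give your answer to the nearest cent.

Per-period risk-free factor R = e^0.09 = 1.0942; dividend-adjusted growth = e^(0.09−0.01) = 1.0833.
Risk-neutral probability p = (1.0833 − 0.9)/(1.4 − 0.9) = 0.1833/0.5000 = 0.3666
Terminal stock prices: S_uu = 78.4, S_ud = 50.4, S_dd = 32.4
Terminal payoffs (K − S): max(-43.4, 0) = 0, max(-15.4, 0) = 0, max(2.6, 0) = 2.6
Node u (S = 56): V_u = e^(−0.09)·[0.3666·0.0000 + 0.6334·0.0000] = 0.0000
Node d (S = 36): V_d = e^(−0.09)·[0.3666·0.0000 + 0.6334·2.6000] = 1.5052
Node 0 (S = 40): V_0 = e^(−0.09)·[0.3666·0.0000 + 0.6334·1.5052] = 0.8713

$0.87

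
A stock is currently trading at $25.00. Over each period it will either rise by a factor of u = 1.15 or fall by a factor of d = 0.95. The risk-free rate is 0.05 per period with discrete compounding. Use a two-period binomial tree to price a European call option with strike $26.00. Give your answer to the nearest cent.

Risk-neutral probability p = (1 + 0.05 − 0.95)/(1.15 − 0.95) = 0.1000/0.2000 = 0.5000
Terminal stock prices: S_uu = 33.06, S_ud = 27.31, S_dd = 22.56
Terminal payoffs (S − K): max(7.062, 0) = 7.062, max(1.312, 0) = 1.312, max(-3.438, 0) = 0
Node u (S = 28.75): V_u = 1/1.05·[0.5000·7.0625 + 0.5000·1.3125] = 3.9881
Node d (S = 23.75): V_d = 1/1.05·[0.5000·1.3125 + 0.5000·0.0000] = 0.6250
Node 0 (S = 25): V_0 = 1/1.05·[0.5000·3.9881 + 0.5000·0.6250] = 2.1967

$2.20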